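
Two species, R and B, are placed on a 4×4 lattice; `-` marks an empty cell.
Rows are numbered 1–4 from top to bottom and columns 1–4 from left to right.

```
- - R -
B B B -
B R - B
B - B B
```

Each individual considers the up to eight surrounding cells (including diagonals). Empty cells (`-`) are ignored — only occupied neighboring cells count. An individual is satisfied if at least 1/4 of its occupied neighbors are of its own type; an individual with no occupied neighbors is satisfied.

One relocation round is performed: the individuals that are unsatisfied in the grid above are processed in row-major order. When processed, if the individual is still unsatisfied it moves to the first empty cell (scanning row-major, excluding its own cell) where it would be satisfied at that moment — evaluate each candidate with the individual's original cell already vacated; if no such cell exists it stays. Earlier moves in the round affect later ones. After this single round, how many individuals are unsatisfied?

Initially unsatisfied (in order): (1,3), (3,2).
  (1,3) → (4,2).
  (3,2): no empty cell satisfies it; stays.
Resulting grid:
- - - -
B B B -
B R - B
B R B B
Unsatisfied now: (3,2).

1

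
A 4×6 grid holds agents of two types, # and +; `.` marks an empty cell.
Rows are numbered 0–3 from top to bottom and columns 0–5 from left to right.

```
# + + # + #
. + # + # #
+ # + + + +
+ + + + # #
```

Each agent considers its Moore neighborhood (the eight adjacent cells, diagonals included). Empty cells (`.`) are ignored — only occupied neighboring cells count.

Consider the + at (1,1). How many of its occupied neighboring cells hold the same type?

Occupied neighbors of (1,1): (0,0)=#, (0,1)=+, (0,2)=+, (1,2)=#, (2,0)=+, (2,1)=#, (2,2)=+.
Same type (+): 4 of 7.

4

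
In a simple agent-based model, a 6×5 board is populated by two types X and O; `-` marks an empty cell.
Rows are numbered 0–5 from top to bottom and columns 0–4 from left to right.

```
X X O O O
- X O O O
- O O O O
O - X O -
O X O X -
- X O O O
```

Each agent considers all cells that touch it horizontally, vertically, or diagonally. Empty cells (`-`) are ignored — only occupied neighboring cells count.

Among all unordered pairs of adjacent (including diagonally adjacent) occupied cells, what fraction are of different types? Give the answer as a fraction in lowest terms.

Scan each occupied cell's neighbors to the right and below (and the two forward diagonals) so each pair is counted once.
From row 0: 3 unlike of 15 pairs (running 3/15).
From row 1: 3 unlike of 13 pairs (running 6/28).
From row 2: 3 unlike of 10 pairs (running 9/38).
From row 3: 4 unlike of 8 pairs (running 13/46).
From row 4: 9 unlike of 12 pairs (running 22/58).
From row 5: 1 unlike of 3 pairs (running 23/61).
Total adjacent occupied pairs: 61; unlike-type pairs: 23.
23/61 is already in lowest terms.

23/61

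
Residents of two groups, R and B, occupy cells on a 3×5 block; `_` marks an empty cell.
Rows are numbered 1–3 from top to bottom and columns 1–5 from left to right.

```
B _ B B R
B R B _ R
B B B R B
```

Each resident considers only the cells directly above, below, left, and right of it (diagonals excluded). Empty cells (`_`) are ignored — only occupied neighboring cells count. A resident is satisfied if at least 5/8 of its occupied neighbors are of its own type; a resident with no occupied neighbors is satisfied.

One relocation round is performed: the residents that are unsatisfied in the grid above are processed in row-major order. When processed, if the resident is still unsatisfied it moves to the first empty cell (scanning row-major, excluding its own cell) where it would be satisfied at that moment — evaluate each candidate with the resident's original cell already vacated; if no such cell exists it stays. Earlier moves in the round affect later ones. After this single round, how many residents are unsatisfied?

0

Initially unsatisfied (in order): (1,4), (1,5), (2,2), (2,5), (3,4), (3,5).
  (1,4) → (1,2).
  (1,5): now satisfied by earlier moves; stays.
  (2,2) → (2,4).
  (2,5): now satisfied by earlier moves; stays.
  (3,4) → (1,4).
  (3,5) → (2,2).
Resulting grid:
B B B R R
B B B R R
B B B _ _
All satisfied now.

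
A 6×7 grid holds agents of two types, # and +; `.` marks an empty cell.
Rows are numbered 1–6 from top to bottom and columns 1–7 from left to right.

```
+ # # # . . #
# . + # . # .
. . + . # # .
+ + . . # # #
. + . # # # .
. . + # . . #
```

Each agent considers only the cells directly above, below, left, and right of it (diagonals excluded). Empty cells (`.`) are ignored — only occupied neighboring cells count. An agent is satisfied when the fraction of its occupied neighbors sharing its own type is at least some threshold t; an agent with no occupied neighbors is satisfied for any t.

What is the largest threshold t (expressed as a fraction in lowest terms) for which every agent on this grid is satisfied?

0/1

(1,1)+ 0/2
(1,2)# 1/2
(1,3)# 2/3
(1,4)# 2/2
(1,7)# — no occupied neighbors
(2,1)# 0/1
(2,3)+ 1/3
(2,4)# 1/2
(2,6)# 1/1
(3,3)+ 1/1
(3,5)# 2/2
(3,6)# 3/3
(4,1)+ 1/1
(4,2)+ 2/2
(4,5)# 3/3
(4,6)# 4/4
(4,7)# 1/1
(5,2)+ 1/1
(5,4)# 2/2
(5,5)# 3/3
(5,6)# 2/2
(6,3)+ 0/1
(6,4)# 1/2
(6,7)# — no occupied neighbors
The smallest same-type fraction is 0/2 at (1,1), which reduces to 0/1. Any threshold above that leaves this agent unsatisfied.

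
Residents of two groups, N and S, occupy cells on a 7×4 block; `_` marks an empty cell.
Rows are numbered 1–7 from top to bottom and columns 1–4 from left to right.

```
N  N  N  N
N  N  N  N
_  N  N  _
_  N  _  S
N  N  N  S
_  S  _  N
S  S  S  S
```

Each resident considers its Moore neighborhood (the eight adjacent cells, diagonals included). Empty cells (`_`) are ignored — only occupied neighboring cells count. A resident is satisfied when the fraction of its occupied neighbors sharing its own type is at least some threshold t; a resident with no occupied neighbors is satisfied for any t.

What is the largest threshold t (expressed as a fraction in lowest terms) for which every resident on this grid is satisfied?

1/4

Row 1: (1,1)N 3/3 · (1,2)N 5/5 · (1,3)N 5/5 · (1,4)N 3/3
Row 2: (2,1)N 4/4 · (2,2)N 7/7 · (2,3)N 7/7 · (2,4)N 4/4
Row 3: (3,2)N 5/5 · (3,3)N 5/6
Row 4: (4,2)N 5/5 · (4,4)S 1/3
Row 5: (5,1)N 2/3 · (5,2)N 3/4 · (5,3)N 3/6 · (5,4)S 1/3
Row 6: (6,2)S 3/6 · (6,4)N 1/4
Row 7: (7,1)S 2/2 · (7,2)S 3/3 · (7,3)S 3/4 · (7,4)S 1/2
The smallest same-type fraction is 1/4 at (6,4), which reduces to 1/4. Any threshold above that leaves this resident unsatisfied.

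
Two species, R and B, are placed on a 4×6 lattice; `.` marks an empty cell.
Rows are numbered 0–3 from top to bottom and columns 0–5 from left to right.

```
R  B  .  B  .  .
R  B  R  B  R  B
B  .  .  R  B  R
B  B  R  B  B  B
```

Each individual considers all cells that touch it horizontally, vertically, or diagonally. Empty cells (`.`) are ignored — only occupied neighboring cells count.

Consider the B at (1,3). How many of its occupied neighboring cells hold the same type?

Occupied neighbors of (1,3): (0,3)=B, (1,2)=R, (1,4)=R, (2,3)=R, (2,4)=B.
Same type (B): 2 of 5.

2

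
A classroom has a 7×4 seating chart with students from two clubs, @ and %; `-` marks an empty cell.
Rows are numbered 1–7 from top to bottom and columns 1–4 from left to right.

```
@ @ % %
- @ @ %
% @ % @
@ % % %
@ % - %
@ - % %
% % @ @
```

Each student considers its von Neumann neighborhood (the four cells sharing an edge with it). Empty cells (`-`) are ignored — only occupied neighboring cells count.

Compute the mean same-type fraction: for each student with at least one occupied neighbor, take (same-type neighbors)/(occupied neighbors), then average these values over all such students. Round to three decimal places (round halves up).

0.530

Row 1: (1,1)@ 1/1 · (1,2)@ 2/3 · (1,3)% 1/3 · (1,4)% 2/2
Row 2: (2,2)@ 3/3 · (2,3)@ 1/4 · (2,4)% 1/3
Row 3: (3,1)% 0/2 · (3,2)@ 1/4 · (3,3)% 1/4 · (3,4)@ 0/3
Row 4: (4,1)@ 1/3 · (4,2)% 2/4 · (4,3)% 3/3 · (4,4)% 2/3
Row 5: (5,1)@ 2/3 · (5,2)% 1/2 · (5,4)% 2/2
Row 6: (6,1)@ 1/2 · (6,3)% 1/2 · (6,4)% 2/3
Row 7: (7,1)% 1/2 · (7,2)% 1/2 · (7,3)@ 1/3 · (7,4)@ 1/2
Sum over 25 students: 1/1 + 2/3 + 1/3 + 2/2 + 3/3 + 1/4 + 1/3 + 0/2 + 1/4 + 1/4 + 0/3 + 1/3 + 2/4 + 3/3 + 2/3 + 2/3 + 1/2 + 2/2 + 1/2 + 1/2 + 2/3 + 1/2 + 1/2 + 1/3 + 1/2 = 53/4; mean = 53/4 ÷ 25 = 53/100 = 0.53 → 0.530.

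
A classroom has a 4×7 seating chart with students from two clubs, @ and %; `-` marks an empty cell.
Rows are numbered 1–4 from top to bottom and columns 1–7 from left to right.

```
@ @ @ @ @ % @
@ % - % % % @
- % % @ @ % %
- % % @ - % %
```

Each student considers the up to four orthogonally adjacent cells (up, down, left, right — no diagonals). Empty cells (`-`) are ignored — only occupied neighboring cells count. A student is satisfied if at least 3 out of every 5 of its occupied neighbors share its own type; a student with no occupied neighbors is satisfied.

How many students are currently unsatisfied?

Row 1: (1,1)@ 2/2 ok · (1,2)@ 2/3 ok · (1,3)@ 2/2 ok · (1,4)@ 2/3 ok · (1,5)@ 1/3 unhappy · (1,6)% 1/3 unhappy · (1,7)@ 1/2 unhappy
Row 2: (2,1)@ 1/2 unhappy · (2,2)% 1/3 unhappy · (2,4)% 1/3 unhappy · (2,5)% 2/4 unhappy · (2,6)% 3/4 ok · (2,7)@ 1/3 unhappy
Row 3: (3,2)% 3/3 ok · (3,3)% 2/3 ok · (3,4)@ 2/4 unhappy · (3,5)@ 1/3 unhappy · (3,6)% 3/4 ok · (3,7)% 2/3 ok
Row 4: (4,2)% 2/2 ok · (4,3)% 2/3 ok · (4,4)@ 1/2 unhappy · (4,6)% 2/2 ok · (4,7)% 2/2 ok
Unsatisfied: (1,5), (1,6), (1,7), (2,1), (2,2), (2,4), (2,5), (2,7), (3,4), (3,5), (4,4) — 11 in total.

11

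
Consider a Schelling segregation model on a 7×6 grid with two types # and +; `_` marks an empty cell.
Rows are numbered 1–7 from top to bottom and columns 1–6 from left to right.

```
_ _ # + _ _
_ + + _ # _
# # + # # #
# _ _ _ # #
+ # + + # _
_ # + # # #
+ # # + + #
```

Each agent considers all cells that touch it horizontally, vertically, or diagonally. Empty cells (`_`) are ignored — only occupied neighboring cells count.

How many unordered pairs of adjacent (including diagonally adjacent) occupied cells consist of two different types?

34

Scan each occupied cell's neighbors to the right and below (and the two forward diagonals) so each pair is counted once.
Row 1: #(1,3)–+(1,4)≠ #(1,3)–+(2,3)≠ #(1,3)–+(2,2)≠ +(1,4)–#(2,5)≠ +(1,4)–+(2,3)=  → 4/5 unlike.
Row 2: +(2,2)–+(2,3)= +(2,2)–#(3,2)≠ +(2,2)–+(3,3)= +(2,2)–#(3,1)≠ +(2,3)–+(3,3)= +(2,3)–#(3,4)≠ +(2,3)–#(3,2)≠ #(2,5)–#(3,5)= #(2,5)–#(3,6)= #(2,5)–#(3,4)=  → 4/10 unlike.
Row 3: #(3,1)–#(3,2)= #(3,1)–#(4,1)= #(3,2)–+(3,3)≠ #(3,2)–#(4,1)= +(3,3)–#(3,4)≠ #(3,4)–#(3,5)= #(3,4)–#(4,5)= #(3,5)–#(3,6)= #(3,5)–#(4,5)= #(3,5)–#(4,6)= #(3,6)–#(4,6)= #(3,6)–#(4,5)=  → 2/12 unlike.
Row 4: #(4,1)–+(5,1)≠ #(4,1)–#(5,2)= #(4,5)–#(4,6)= #(4,5)–#(5,5)= #(4,5)–+(5,4)≠ #(4,6)–#(5,5)=  → 2/6 unlike.
Row 5: +(5,1)–#(5,2)≠ +(5,1)–#(6,2)≠ #(5,2)–+(5,3)≠ #(5,2)–#(6,2)= #(5,2)–+(6,3)≠ +(5,3)–+(5,4)= +(5,3)–+(6,3)= +(5,3)–#(6,4)≠ +(5,3)–#(6,2)≠ +(5,4)–#(5,5)≠ +(5,4)–#(6,4)≠ +(5,4)–#(6,5)≠ +(5,4)–+(6,3)= #(5,5)–#(6,5)= #(5,5)–#(6,6)= #(5,5)–#(6,4)=  → 9/16 unlike.
Row 6: #(6,2)–+(6,3)≠ #(6,2)–#(7,2)= #(6,2)–#(7,3)= #(6,2)–+(7,1)≠ +(6,3)–#(6,4)≠ +(6,3)–#(7,3)≠ +(6,3)–+(7,4)= +(6,3)–#(7,2)≠ #(6,4)–#(6,5)= #(6,4)–+(7,4)≠ #(6,4)–+(7,5)≠ #(6,4)–#(7,3)= #(6,5)–#(6,6)= #(6,5)–+(7,5)≠ #(6,5)–#(7,6)= #(6,5)–+(7,4)≠ #(6,6)–#(7,6)= #(6,6)–+(7,5)≠  → 10/18 unlike.
Row 7: +(7,1)–#(7,2)≠ #(7,2)–#(7,3)= #(7,3)–+(7,4)≠ +(7,4)–+(7,5)= +(7,5)–#(7,6)≠  → 3/5 unlike.
Total adjacent occupied pairs: 72; unlike-type pairs: 34.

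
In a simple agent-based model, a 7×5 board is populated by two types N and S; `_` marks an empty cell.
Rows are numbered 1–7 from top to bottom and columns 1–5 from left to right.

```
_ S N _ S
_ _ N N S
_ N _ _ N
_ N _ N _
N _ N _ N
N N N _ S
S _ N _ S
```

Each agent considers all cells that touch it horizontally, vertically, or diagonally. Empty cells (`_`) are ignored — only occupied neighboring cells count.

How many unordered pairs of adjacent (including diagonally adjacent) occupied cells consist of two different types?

Scan each occupied cell's neighbors to the right and below (and the two forward diagonals) so each pair is counted once.
Row 1: S(1,2)–N(1,3)≠ S(1,2)–N(2,3)≠ N(1,3)–N(2,3)= N(1,3)–N(2,4)= S(1,5)–S(2,5)= S(1,5)–N(2,4)≠  → 3/6 unlike.
Row 2: N(2,3)–N(2,4)= N(2,3)–N(3,2)= N(2,4)–S(2,5)≠ N(2,4)–N(3,5)= S(2,5)–N(3,5)≠  → 2/5 unlike.
Row 3: N(3,2)–N(4,2)= N(3,5)–N(4,4)=  → 0/2 unlike.
Row 4: N(4,2)–N(5,3)= N(4,2)–N(5,1)= N(4,4)–N(5,5)= N(4,4)–N(5,3)=  → 0/4 unlike.
Row 5: N(5,1)–N(6,1)= N(5,1)–N(6,2)= N(5,3)–N(6,3)= N(5,3)–N(6,2)= N(5,5)–S(6,5)≠  → 1/5 unlike.
Row 6: N(6,1)–N(6,2)= N(6,1)–S(7,1)≠ N(6,2)–N(6,3)= N(6,2)–N(7,3)= N(6,2)–S(7,1)≠ N(6,3)–N(7,3)= S(6,5)–S(7,5)=  → 2/7 unlike.
Total adjacent occupied pairs: 29; unlike-type pairs: 8.

8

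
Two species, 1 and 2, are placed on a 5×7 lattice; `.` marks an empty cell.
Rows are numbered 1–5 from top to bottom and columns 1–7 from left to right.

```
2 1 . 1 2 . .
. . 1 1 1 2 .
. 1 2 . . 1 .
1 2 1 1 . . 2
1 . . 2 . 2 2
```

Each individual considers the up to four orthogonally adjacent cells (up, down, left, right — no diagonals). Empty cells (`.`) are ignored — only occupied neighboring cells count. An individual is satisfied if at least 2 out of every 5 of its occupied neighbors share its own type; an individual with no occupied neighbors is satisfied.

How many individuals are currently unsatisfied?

Row 1: (1,1)2 0/1 not · (1,2)1 0/1 not · (1,4)1 1/2 satisfied · (1,5)2 0/2 not
Row 2: (2,3)1 1/2 satisfied · (2,4)1 3/3 satisfied · (2,5)1 1/3 not · (2,6)2 0/2 not
Row 3: (3,2)1 0/2 not · (3,3)2 0/3 not · (3,6)1 0/1 not
Row 4: (4,1)1 1/2 satisfied · (4,2)2 0/3 not · (4,3)1 1/3 not · (4,4)1 1/2 satisfied · (4,7)2 1/1 satisfied
Row 5: (5,1)1 1/1 satisfied · (5,4)2 0/1 not · (5,6)2 1/1 satisfied · (5,7)2 2/2 satisfied
Unsatisfied: (1,1), (1,2), (1,5), (2,5), (2,6), (3,2), (3,3), (3,6), (4,2), (4,3), (5,4) — 11 in total.

11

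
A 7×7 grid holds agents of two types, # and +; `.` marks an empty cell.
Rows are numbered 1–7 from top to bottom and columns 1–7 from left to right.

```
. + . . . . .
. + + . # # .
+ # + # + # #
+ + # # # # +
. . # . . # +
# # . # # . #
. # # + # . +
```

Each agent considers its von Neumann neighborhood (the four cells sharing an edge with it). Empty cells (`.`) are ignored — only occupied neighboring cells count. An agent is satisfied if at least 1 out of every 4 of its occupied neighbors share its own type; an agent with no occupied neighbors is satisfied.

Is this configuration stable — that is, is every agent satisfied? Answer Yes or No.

No

(1,2)+ 1/1 ok
(2,2)+ 2/3 ok
(2,3)+ 2/2 ok
(2,5)# 1/2 ok
(2,6)# 2/2 ok
(3,1)+ 1/2 ok
(3,2)# 0/4 unhappy
(3,3)+ 1/4 ok
(3,4)# 1/3 ok
(3,5)+ 0/4 unhappy
(3,6)# 3/4 ok
(3,7)# 1/2 ok
(4,1)+ 2/2 ok
(4,2)+ 1/3 ok
(4,3)# 2/4 ok
(4,4)# 3/3 ok
(4,5)# 2/3 ok
(4,6)# 3/4 ok
(4,7)+ 1/3 ok
(5,3)# 1/1 ok
(5,6)# 1/2 ok
(5,7)+ 1/3 ok
(6,1)# 1/1 ok
(6,2)# 2/2 ok
(6,4)# 1/2 ok
(6,5)# 2/2 ok
(6,7)# 0/2 unhappy
(7,2)# 2/2 ok
(7,3)# 1/2 ok
(7,4)+ 0/3 unhappy
(7,5)# 1/2 ok
(7,7)+ 0/1 unhappy
For instance (3,2) has only 0/4 same-type neighbors, below 1/4.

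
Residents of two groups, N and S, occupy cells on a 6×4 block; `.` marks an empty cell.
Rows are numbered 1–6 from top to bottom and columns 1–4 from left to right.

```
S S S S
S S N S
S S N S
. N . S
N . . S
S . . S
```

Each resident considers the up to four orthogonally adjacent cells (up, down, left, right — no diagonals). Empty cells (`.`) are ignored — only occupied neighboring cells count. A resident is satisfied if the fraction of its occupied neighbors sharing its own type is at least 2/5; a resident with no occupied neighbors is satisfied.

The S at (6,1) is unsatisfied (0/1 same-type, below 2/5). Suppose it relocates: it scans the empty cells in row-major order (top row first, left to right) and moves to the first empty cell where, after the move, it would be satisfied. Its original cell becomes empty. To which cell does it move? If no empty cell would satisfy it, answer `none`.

Vacating (6,1). Empty cells in order:
  (4,1): 1/3 same-type → still unsatisfied.
  (4,3): 1/3 same-type → still unsatisfied.
  (5,2): 0/2 same-type → still unsatisfied.
  (5,3): 1/1 same-type → satisfied — stop here.

(5,3)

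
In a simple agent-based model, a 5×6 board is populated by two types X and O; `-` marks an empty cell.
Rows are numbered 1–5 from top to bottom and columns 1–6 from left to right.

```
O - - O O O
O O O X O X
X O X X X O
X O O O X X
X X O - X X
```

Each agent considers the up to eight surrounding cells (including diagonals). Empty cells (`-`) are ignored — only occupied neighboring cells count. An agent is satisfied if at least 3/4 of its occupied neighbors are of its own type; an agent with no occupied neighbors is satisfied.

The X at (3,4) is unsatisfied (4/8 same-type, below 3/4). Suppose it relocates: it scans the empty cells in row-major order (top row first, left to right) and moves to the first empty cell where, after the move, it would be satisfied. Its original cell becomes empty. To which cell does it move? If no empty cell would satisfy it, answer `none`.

none

Vacating (3,4). Empty cells in order:
  (1,2): 0/4 same-type → still unsatisfied.
  (1,3): 1/4 same-type → still unsatisfied.
  (5,4): 2/5 same-type → still unsatisfied.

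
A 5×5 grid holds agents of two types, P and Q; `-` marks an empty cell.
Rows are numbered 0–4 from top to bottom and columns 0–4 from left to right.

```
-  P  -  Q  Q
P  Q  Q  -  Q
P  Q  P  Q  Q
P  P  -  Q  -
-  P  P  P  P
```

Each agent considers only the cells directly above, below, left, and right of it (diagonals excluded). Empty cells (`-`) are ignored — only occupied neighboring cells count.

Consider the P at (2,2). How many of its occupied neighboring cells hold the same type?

0

Occupied neighbors of (2,2): (1,2)=Q, (2,1)=Q, (2,3)=Q.
Same type (P): 0 of 3.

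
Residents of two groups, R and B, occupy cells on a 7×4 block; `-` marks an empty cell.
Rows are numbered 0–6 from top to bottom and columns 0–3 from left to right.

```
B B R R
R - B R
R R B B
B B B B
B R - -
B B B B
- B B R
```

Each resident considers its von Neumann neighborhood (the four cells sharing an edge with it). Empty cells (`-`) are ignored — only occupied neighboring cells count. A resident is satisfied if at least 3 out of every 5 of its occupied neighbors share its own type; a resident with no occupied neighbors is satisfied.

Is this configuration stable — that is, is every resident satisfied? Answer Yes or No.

No

Row 0: (0,0)B 1/2 unhappy · (0,1)B 1/2 unhappy · (0,2)R 1/3 unhappy · (0,3)R 2/2 ok
Row 1: (1,0)R 1/2 unhappy · (1,2)B 1/3 unhappy · (1,3)R 1/3 unhappy
Row 2: (2,0)R 2/3 ok · (2,1)R 1/3 unhappy · (2,2)B 3/4 ok · (2,3)B 2/3 ok
Row 3: (3,0)B 2/3 ok · (3,1)B 2/4 unhappy · (3,2)B 3/3 ok · (3,3)B 2/2 ok
Row 4: (4,0)B 2/3 ok · (4,1)R 0/3 unhappy
Row 5: (5,0)B 2/2 ok · (5,1)B 3/4 ok · (5,2)B 3/3 ok · (5,3)B 1/2 unhappy
Row 6: (6,1)B 2/2 ok · (6,2)B 2/3 ok · (6,3)R 0/2 unhappy
For instance (0,0) has only 1/2 same-type neighbors, below 3/5.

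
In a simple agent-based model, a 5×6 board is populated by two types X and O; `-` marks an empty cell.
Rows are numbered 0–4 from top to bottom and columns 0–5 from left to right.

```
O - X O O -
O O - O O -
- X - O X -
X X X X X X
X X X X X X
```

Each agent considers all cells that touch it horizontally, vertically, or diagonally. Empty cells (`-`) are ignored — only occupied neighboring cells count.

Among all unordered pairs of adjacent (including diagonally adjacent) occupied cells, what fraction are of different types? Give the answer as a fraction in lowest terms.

Scan each occupied cell's neighbors to the right and below (and the two forward diagonals) so each pair is counted once.
Row 0: O(0,0)–O(1,0)= O(0,0)–O(1,1)= X(0,2)–O(0,3)≠ X(0,2)–O(1,3)≠ X(0,2)–O(1,1)≠ O(0,3)–O(0,4)= O(0,3)–O(1,3)= O(0,3)–O(1,4)= O(0,4)–O(1,4)= O(0,4)–O(1,3)=  → 3/10 unlike.
Row 1: O(1,0)–O(1,1)= O(1,0)–X(2,1)≠ O(1,1)–X(2,1)≠ O(1,3)–O(1,4)= O(1,3)–O(2,3)= O(1,3)–X(2,4)≠ O(1,4)–X(2,4)≠ O(1,4)–O(2,3)=  → 4/8 unlike.
Row 2: X(2,1)–X(3,1)= X(2,1)–X(3,2)= X(2,1)–X(3,0)= O(2,3)–X(2,4)≠ O(2,3)–X(3,3)≠ O(2,3)–X(3,4)≠ O(2,3)–X(3,2)≠ X(2,4)–X(3,4)= X(2,4)–X(3,5)= X(2,4)–X(3,3)=  → 4/10 unlike.
Row 3: X(3,0)–X(3,1)= X(3,0)–X(4,0)= X(3,0)–X(4,1)= X(3,1)–X(3,2)= X(3,1)–X(4,1)= X(3,1)–X(4,2)= X(3,1)–X(4,0)= X(3,2)–X(3,3)= X(3,2)–X(4,2)= X(3,2)–X(4,3)= X(3,2)–X(4,1)= X(3,3)–X(3,4)= X(3,3)–X(4,3)= X(3,3)–X(4,4)= X(3,3)–X(4,2)= X(3,4)–X(3,5)= X(3,4)–X(4,4)= X(3,4)–X(4,5)= X(3,4)–X(4,3)= X(3,5)–X(4,5)= X(3,5)–X(4,4)=  → 0/21 unlike.
Row 4: X(4,0)–X(4,1)= X(4,1)–X(4,2)= X(4,2)–X(4,3)= X(4,3)–X(4,4)= X(4,4)–X(4,5)=  → 0/5 unlike.
Total adjacent occupied pairs: 54; unlike-type pairs: 11.
11/54 is already in lowest terms.

11/54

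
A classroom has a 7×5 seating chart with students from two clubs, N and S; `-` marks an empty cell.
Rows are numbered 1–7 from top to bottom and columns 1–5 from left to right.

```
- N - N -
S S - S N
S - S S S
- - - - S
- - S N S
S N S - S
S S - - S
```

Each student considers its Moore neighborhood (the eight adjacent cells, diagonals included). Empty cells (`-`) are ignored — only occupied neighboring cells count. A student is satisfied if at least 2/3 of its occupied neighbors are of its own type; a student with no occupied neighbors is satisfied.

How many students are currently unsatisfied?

(1,2)N 0/2 ✗
(1,4)N 1/2 ✗
(2,1)S 2/3 ✓
(2,2)S 3/4 ✓
(2,4)S 3/5 ✗
(2,5)N 1/4 ✗
(3,1)S 2/2 ✓
(3,3)S 3/3 ✓
(3,4)S 4/5 ✓
(3,5)S 3/4 ✓
(4,5)S 3/4 ✓
(5,3)S 1/3 ✗
(5,4)N 0/5 ✗
(5,5)S 2/3 ✓
(6,1)S 2/3 ✓
(6,2)N 0/5 ✗
(6,3)S 2/4 ✗
(6,5)S 2/3 ✓
(7,1)S 2/3 ✓
(7,2)S 3/4 ✓
(7,5)S 1/1 ✓
Unsatisfied: (1,2), (1,4), (2,4), (2,5), (5,3), (5,4), (6,2), (6,3) — 8 in total.

8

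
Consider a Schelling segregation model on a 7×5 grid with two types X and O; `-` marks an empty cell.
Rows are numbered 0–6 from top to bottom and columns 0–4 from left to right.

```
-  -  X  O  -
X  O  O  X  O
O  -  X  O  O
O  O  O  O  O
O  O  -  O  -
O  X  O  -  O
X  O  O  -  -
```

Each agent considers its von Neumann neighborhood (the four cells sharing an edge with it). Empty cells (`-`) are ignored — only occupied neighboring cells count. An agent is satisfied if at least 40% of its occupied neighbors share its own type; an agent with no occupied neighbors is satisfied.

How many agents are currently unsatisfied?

(0,2)X 0/2 unhappy
(0,3)O 0/2 unhappy
(1,0)X 0/2 unhappy
(1,1)O 1/2 ok
(1,2)O 1/4 unhappy
(1,3)X 0/4 unhappy
(1,4)O 1/2 ok
(2,0)O 1/2 ok
(2,2)X 0/3 unhappy
(2,3)O 2/4 ok
(2,4)O 3/3 ok
(3,0)O 3/3 ok
(3,1)O 3/3 ok
(3,2)O 2/3 ok
(3,3)O 4/4 ok
(3,4)O 2/2 ok
(4,0)O 3/3 ok
(4,1)O 2/3 ok
(4,3)O 1/1 ok
(5,0)O 1/3 unhappy
(5,1)X 0/4 unhappy
(5,2)O 1/2 ok
(5,4)O 0/0 ok
(6,0)X 0/2 unhappy
(6,1)O 1/3 unhappy
(6,2)O 2/2 ok
Unsatisfied: (0,2), (0,3), (1,0), (1,2), (1,3), (2,2), (5,0), (5,1), (6,0), (6,1) — 10 in total.

10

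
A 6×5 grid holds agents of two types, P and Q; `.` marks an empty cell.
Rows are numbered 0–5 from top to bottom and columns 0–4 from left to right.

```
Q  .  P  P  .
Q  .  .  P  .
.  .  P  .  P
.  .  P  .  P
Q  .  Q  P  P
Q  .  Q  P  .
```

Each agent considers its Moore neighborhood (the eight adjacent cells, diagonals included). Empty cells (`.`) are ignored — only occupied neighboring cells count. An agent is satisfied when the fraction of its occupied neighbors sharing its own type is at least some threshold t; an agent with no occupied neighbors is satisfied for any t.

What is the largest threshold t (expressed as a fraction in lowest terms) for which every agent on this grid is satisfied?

1/4

Row 0: (0,0)Q 1/1 · (0,2)P 2/2 · (0,3)P 2/2
Row 1: (1,0)Q 1/1 · (1,3)P 4/4
Row 2: (2,2)P 2/2 · (2,4)P 2/2
Row 3: (3,2)P 2/3 · (3,4)P 3/3
Row 4: (4,0)Q 1/1 · (4,2)Q 1/4 · (4,3)P 4/6 · (4,4)P 3/3
Row 5: (5,0)Q 1/1 · (5,2)Q 1/3 · (5,3)P 2/4
The smallest same-type fraction is 1/4 at (4,2), which reduces to 1/4. Any threshold above that leaves this agent unsatisfied.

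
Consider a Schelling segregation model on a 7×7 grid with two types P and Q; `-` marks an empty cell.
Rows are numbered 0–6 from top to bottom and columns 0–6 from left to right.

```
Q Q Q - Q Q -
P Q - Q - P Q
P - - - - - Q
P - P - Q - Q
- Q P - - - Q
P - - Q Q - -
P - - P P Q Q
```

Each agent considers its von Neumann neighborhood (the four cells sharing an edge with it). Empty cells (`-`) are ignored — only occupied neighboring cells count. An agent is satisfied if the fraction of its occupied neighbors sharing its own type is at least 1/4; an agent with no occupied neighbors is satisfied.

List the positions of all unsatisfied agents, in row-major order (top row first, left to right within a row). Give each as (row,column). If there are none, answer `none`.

(0,0)Q 1/2 ✓
(0,1)Q 3/3 ✓
(0,2)Q 1/1 ✓
(0,4)Q 1/1 ✓
(0,5)Q 1/2 ✓
(1,0)P 1/3 ✓
(1,1)Q 1/2 ✓
(1,3)Q 0/0 ✓
(1,5)P 0/2 ✗
(1,6)Q 1/2 ✓
(2,0)P 2/2 ✓
(2,6)Q 2/2 ✓
(3,0)P 1/1 ✓
(3,2)P 1/1 ✓
(3,4)Q 0/0 ✓
(3,6)Q 2/2 ✓
(4,1)Q 0/1 ✗
(4,2)P 1/2 ✓
(4,6)Q 1/1 ✓
(5,0)P 1/1 ✓
(5,3)Q 1/2 ✓
(5,4)Q 1/2 ✓
(6,0)P 1/1 ✓
(6,3)P 1/2 ✓
(6,4)P 1/3 ✓
(6,5)Q 1/2 ✓
(6,6)Q 1/1 ✓

(1,5), (4,1)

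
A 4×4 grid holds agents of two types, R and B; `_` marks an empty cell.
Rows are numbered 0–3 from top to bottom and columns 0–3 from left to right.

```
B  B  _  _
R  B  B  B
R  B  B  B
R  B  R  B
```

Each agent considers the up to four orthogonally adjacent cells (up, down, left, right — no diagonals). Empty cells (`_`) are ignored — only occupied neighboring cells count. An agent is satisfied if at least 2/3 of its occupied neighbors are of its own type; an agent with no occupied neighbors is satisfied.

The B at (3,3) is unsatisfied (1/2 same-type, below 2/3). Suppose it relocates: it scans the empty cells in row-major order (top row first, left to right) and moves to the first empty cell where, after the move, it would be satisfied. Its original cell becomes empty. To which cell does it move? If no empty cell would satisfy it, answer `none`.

Vacating (3,3). Empty cells in order:
  (0,2): 2/2 same-type → satisfied — stop here.

(0,2)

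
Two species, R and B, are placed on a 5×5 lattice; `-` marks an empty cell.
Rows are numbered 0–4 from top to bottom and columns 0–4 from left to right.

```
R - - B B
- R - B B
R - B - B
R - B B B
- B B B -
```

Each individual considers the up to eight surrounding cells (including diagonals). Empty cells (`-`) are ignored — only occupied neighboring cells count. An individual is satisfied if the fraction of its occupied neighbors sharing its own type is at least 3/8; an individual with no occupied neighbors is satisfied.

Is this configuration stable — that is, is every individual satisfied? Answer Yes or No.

Yes

(0,0)R 1/1 ok
(0,3)B 3/3 ok
(0,4)B 3/3 ok
(1,1)R 2/3 ok
(1,3)B 5/5 ok
(1,4)B 4/4 ok
(2,0)R 2/2 ok
(2,2)B 3/4 ok
(2,4)B 4/4 ok
(3,0)R 1/2 ok
(3,2)B 5/5 ok
(3,3)B 6/6 ok
(3,4)B 3/3 ok
(4,1)B 2/3 ok
(4,2)B 4/4 ok
(4,3)B 4/4 ok
All meet the threshold, so the configuration is stable.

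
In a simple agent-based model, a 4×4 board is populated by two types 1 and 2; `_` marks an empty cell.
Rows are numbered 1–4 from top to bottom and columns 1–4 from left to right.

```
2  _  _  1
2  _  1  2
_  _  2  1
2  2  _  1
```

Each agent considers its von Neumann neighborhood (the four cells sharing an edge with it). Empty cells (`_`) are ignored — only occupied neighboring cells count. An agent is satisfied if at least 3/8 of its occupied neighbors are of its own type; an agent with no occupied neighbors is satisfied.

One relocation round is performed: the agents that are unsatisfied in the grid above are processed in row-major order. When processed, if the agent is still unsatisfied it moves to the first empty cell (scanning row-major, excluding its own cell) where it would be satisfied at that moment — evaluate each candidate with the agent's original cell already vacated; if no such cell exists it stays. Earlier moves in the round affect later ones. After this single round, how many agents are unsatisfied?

1

Initially unsatisfied (in order): (1,4), (2,3), (2,4), (3,3), (3,4).
  (1,4) → (1,3).
  (2,3) → (1,2).
  (2,4) → (2,2).
  (3,3) → (2,3).
  (3,4): now satisfied by earlier moves; stays.
Resulting grid:
2 1 1 _
2 2 2 _
_ _ _ 1
2 2 _ 1
Unsatisfied now: (1,2).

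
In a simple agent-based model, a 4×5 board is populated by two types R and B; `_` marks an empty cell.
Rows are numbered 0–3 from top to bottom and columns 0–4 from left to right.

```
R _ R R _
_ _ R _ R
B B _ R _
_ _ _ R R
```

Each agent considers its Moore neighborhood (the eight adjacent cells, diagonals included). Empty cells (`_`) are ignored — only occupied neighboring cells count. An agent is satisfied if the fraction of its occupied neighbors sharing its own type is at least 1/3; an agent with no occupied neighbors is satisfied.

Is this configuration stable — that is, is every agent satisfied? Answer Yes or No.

Row 0: (0,0)R 0/0 ✓ · (0,2)R 2/2 ✓ · (0,3)R 3/3 ✓
Row 1: (1,2)R 3/4 ✓ · (1,4)R 2/2 ✓
Row 2: (2,0)B 1/1 ✓ · (2,1)B 1/2 ✓ · (2,3)R 4/4 ✓
Row 3: (3,3)R 2/2 ✓ · (3,4)R 2/2 ✓
All meet the threshold, so the configuration is stable.

Yes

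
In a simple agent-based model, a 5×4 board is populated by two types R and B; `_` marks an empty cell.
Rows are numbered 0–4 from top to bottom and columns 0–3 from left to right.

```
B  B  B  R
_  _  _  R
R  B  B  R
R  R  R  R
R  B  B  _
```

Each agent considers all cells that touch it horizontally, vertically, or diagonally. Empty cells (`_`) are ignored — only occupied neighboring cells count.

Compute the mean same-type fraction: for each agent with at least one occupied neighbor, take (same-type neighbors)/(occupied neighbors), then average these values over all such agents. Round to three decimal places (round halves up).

0.516

Row 0: (0,0)B 1/1 · (0,1)B 2/2 · (0,2)B 1/3 · (0,3)R 1/2
Row 1: (1,3)R 2/4
Row 2: (2,0)R 2/3 · (2,1)B 1/5 · (2,2)B 1/6 · (2,3)R 3/4
Row 3: (3,0)R 3/5 · (3,1)R 4/8 · (3,2)R 3/7 · (3,3)R 2/4
Row 4: (4,0)R 2/3 · (4,1)B 1/5 · (4,2)B 1/4
Sum over 16 agents: 1/1 + 2/2 + 1/3 + 1/2 + 2/4 + 2/3 + 1/5 + 1/6 + 3/4 + 3/5 + 4/8 + 3/7 + 2/4 + 2/3 + 1/5 + 1/4 = 347/42; mean = 347/42 ÷ 16 = 347/672 = 0.516369… → 0.516.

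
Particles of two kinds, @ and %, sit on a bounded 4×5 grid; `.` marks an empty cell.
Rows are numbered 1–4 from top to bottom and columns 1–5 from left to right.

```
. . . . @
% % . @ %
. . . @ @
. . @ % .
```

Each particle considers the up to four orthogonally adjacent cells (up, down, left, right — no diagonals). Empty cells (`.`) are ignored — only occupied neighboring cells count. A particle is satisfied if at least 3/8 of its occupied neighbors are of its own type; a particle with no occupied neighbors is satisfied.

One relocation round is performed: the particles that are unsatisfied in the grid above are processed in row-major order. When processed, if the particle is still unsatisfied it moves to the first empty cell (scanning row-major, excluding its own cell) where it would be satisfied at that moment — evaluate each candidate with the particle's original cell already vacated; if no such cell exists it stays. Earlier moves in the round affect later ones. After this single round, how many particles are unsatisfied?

Initially unsatisfied (in order): (1,5), (2,5), (4,3), (4,4).
  (1,5) → (1,3).
  (2,5) → (1,1).
  (4,3) → (1,4).
  (4,4) → (1,2).
Resulting grid:
% % @ @ .
% % . @ .
. . . @ @
. . . . .
All satisfied now.

0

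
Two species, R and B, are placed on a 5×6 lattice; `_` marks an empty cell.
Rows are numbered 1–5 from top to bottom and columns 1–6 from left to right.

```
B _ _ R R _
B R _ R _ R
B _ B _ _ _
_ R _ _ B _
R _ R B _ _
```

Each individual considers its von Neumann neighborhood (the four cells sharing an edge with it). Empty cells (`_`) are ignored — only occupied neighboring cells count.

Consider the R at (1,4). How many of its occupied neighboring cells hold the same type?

Occupied neighbors of (1,4): (2,4)=R, (1,5)=R.
Same type (R): 2 of 2.

2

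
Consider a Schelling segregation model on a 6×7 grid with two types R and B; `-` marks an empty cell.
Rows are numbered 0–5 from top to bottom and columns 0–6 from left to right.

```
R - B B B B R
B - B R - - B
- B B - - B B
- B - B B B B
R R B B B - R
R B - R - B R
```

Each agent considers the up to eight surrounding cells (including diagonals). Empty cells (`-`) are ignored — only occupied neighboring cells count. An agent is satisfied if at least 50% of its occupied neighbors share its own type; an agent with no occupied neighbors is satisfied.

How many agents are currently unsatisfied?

(0,0)R 0/1 unhappy
(0,2)B 2/3 ok
(0,3)B 3/4 ok
(0,4)B 2/3 ok
(0,5)B 2/3 ok
(0,6)R 0/2 unhappy
(1,0)B 1/2 ok
(1,2)B 4/5 ok
(1,3)R 0/5 unhappy
(1,6)B 3/4 ok
(2,1)B 4/4 ok
(2,2)B 4/5 ok
(2,5)B 5/5 ok
(2,6)B 4/4 ok
(3,1)B 3/5 ok
(3,3)B 5/5 ok
(3,4)B 5/5 ok
(3,5)B 5/6 ok
(3,6)B 3/4 ok
(4,0)R 2/4 ok
(4,1)R 2/5 unhappy
(4,2)B 4/6 ok
(4,3)B 4/5 ok
(4,4)B 5/6 ok
(4,6)R 1/4 unhappy
(5,0)R 2/3 ok
(5,1)B 1/4 unhappy
(5,3)R 0/3 unhappy
(5,5)B 1/3 unhappy
(5,6)R 1/2 ok
Unsatisfied: (0,0), (0,6), (1,3), (4,1), (4,6), (5,1), (5,3), (5,5) — 8 in total.

8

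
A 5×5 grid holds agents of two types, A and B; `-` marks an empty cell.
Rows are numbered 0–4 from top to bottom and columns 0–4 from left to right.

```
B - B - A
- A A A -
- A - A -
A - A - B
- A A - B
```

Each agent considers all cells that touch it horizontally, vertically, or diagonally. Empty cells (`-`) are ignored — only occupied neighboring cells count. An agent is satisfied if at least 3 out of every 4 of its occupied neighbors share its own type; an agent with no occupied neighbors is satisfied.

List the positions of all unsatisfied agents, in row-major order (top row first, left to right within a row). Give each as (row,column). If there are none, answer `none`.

(0,0)B 0/1 ✗
(0,2)B 0/3 ✗
(0,4)A 1/1 ✓
(1,1)A 2/4 ✗
(1,2)A 4/5 ✓
(1,3)A 3/4 ✓
(2,1)A 4/4 ✓
(2,3)A 3/4 ✓
(3,0)A 2/2 ✓
(3,2)A 4/4 ✓
(3,4)B 1/2 ✗
(4,1)A 3/3 ✓
(4,2)A 2/2 ✓
(4,4)B 1/1 ✓

(0,0), (0,2), (1,1), (3,4)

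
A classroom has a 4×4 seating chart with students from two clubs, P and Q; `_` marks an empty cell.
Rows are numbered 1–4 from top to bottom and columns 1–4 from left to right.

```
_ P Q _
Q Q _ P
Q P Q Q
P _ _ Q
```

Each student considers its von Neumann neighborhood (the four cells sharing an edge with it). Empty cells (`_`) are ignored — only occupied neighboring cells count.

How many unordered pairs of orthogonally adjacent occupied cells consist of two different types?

7

Scan each occupied cell's neighbors to the right and below so each pair is counted once.
Row 1: P(1,2)–Q(1,3)≠ P(1,2)–Q(2,2)≠  → 2/2 unlike.
Row 2: Q(2,1)–Q(2,2)= Q(2,1)–Q(3,1)= Q(2,2)–P(3,2)≠ P(2,4)–Q(3,4)≠  → 2/4 unlike.
Row 3: Q(3,1)–P(3,2)≠ Q(3,1)–P(4,1)≠ P(3,2)–Q(3,3)≠ Q(3,3)–Q(3,4)= Q(3,4)–Q(4,4)=  → 3/5 unlike.
Total adjacent occupied pairs: 11; unlike-type pairs: 7.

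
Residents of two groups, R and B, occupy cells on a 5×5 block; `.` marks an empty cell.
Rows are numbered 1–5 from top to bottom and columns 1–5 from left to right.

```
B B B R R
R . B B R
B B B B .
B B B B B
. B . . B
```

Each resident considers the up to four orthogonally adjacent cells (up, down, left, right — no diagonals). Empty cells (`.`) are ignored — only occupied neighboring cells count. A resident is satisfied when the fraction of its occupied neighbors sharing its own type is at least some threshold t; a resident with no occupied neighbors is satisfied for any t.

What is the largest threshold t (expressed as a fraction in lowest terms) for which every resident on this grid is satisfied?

(1,1)B 1/2
(1,2)B 2/2
(1,3)B 2/3
(1,4)R 1/3
(1,5)R 2/2
(2,1)R 0/2
(2,3)B 3/3
(2,4)B 2/4
(2,5)R 1/2
(3,1)B 2/3
(3,2)B 3/3
(3,3)B 4/4
(3,4)B 3/3
(4,1)B 2/2
(4,2)B 4/4
(4,3)B 3/3
(4,4)B 3/3
(4,5)B 2/2
(5,2)B 1/1
(5,5)B 1/1
The smallest same-type fraction is 0/2 at (2,1), which reduces to 0/1. Any threshold above that leaves this resident unsatisfied.

0/1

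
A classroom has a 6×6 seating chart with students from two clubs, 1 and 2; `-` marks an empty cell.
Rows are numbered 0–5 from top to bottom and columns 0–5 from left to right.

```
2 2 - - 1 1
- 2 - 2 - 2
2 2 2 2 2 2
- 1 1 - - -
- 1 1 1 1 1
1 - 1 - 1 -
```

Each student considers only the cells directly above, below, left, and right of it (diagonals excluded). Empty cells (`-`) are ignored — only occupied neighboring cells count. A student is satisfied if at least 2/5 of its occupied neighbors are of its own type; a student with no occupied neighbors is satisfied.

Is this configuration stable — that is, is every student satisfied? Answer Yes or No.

Yes

Row 0: (0,0)2 1/1 ✓ · (0,1)2 2/2 ✓ · (0,4)1 1/1 ✓ · (0,5)1 1/2 ✓
Row 1: (1,1)2 2/2 ✓ · (1,3)2 1/1 ✓ · (1,5)2 1/2 ✓
Row 2: (2,0)2 1/1 ✓ · (2,1)2 3/4 ✓ · (2,2)2 2/3 ✓ · (2,3)2 3/3 ✓ · (2,4)2 2/2 ✓ · (2,5)2 2/2 ✓
Row 3: (3,1)1 2/3 ✓ · (3,2)1 2/3 ✓
Row 4: (4,1)1 2/2 ✓ · (4,2)1 4/4 ✓ · (4,3)1 2/2 ✓ · (4,4)1 3/3 ✓ · (4,5)1 1/1 ✓
Row 5: (5,0)1 0/0 ✓ · (5,2)1 1/1 ✓ · (5,4)1 1/1 ✓
All meet the threshold, so the configuration is stable.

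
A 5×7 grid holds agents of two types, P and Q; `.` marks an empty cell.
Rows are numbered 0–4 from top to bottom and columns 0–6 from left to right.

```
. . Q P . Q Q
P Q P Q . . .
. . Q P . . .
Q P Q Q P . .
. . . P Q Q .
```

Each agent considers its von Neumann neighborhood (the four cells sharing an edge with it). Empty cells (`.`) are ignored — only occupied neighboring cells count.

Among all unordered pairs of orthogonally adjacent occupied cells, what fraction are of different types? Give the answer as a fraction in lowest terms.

4/5

Scan each occupied cell's neighbors to the right and below so each pair is counted once.
From row 0: 3 unlike of 4 pairs (running 3/4).
From row 1: 5 unlike of 5 pairs (running 8/9).
From row 2: 2 unlike of 3 pairs (running 10/12).
From row 3: 5 unlike of 6 pairs (running 15/18).
From row 4: 1 unlike of 2 pairs (running 16/20).
Total adjacent occupied pairs: 20; unlike-type pairs: 16.
16/20 reduces to 4/5.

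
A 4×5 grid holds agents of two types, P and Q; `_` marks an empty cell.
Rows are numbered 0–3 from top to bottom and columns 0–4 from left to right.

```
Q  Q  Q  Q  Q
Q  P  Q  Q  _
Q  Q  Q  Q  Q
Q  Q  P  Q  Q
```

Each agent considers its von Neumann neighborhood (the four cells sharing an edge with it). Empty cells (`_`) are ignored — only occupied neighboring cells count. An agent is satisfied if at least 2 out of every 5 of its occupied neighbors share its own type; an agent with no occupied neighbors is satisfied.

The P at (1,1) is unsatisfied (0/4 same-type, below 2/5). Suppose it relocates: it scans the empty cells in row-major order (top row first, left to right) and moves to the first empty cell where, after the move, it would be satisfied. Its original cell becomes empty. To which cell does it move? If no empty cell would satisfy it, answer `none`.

none

Vacating (1,1). Empty cells in order:
  (1,4): 0/3 same-type → still unsatisfied.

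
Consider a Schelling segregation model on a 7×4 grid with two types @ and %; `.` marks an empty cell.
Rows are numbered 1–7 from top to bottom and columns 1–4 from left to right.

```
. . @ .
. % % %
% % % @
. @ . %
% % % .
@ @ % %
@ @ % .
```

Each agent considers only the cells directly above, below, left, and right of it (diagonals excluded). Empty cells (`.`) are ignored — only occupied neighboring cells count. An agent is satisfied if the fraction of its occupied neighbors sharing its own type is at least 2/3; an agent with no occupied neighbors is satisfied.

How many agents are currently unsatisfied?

Row 1: (1,3)@ 0/1 ✗
Row 2: (2,2)% 2/2 ✓ · (2,3)% 3/4 ✓ · (2,4)% 1/2 ✗
Row 3: (3,1)% 1/1 ✓ · (3,2)% 3/4 ✓ · (3,3)% 2/3 ✓ · (3,4)@ 0/3 ✗
Row 4: (4,2)@ 0/2 ✗ · (4,4)% 0/1 ✗
Row 5: (5,1)% 1/2 ✗ · (5,2)% 2/4 ✗ · (5,3)% 2/2 ✓
Row 6: (6,1)@ 2/3 ✓ · (6,2)@ 2/4 ✗ · (6,3)% 3/4 ✓ · (6,4)% 1/1 ✓
Row 7: (7,1)@ 2/2 ✓ · (7,2)@ 2/3 ✓ · (7,3)% 1/2 ✗
Unsatisfied: (1,3), (2,4), (3,4), (4,2), (4,4), (5,1), (5,2), (6,2), (7,3) — 9 in total.

9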